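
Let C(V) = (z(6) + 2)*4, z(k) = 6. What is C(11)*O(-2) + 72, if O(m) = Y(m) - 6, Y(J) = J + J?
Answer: -248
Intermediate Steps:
Y(J) = 2*J
C(V) = 32 (C(V) = (6 + 2)*4 = 8*4 = 32)
O(m) = -6 + 2*m (O(m) = 2*m - 6 = -6 + 2*m)
C(11)*O(-2) + 72 = 32*(-6 + 2*(-2)) + 72 = 32*(-6 - 4) + 72 = 32*(-10) + 72 = -320 + 72 = -248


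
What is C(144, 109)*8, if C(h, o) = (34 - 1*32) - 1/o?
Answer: 1736/109 ≈ 15.927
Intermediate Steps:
C(h, o) = 2 - 1/o (C(h, o) = (34 - 32) - 1/o = 2 - 1/o)
C(144, 109)*8 = (2 - 1/109)*8 = (217/109)*8 = 1736/109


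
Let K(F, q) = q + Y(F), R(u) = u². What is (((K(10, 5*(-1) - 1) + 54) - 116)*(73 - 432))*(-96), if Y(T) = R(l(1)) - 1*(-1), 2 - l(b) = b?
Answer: -2274624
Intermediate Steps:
l(b) = 2 - b
Y(T) = 2 (Y(T) = (2 - 1*1)² - 1*(-1) = (2 - 1)² + 1 = 1² + 1 = 1 + 1 = 2)
K(F, q) = 2 + q (K(F, q) = q + 2 = 2 + q)
(((K(10, 5*(-1) - 1) + 54) - 116)*(73 - 432))*(-96) = ((((2 + (5*(-1) - 1)) + 54) - 116)*(73 - 432))*(-96) = ((((2 + (-5 - 1)) + 54) - 116)*(-359))*(-96) = ((((2 - 6) + 54) - 116)*(-359))*(-96) = (((-4 + 54) - 116)*(-359))*(-96) = ((50 - 116)*(-359))*(-96) = -66*(-359)*(-96) = 23694*(-96) = -2274624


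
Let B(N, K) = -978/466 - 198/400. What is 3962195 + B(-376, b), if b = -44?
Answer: 184638166133/46600 ≈ 3.9622e+6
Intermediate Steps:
B(N, K) = -120867/46600 (B(N, K) = -978*1/466 - 198*1/400 = -489/233 - 99/200 = -120867/46600)
3962195 + B(-376, b) = 3962195 - 120867/46600 = 184638166133/46600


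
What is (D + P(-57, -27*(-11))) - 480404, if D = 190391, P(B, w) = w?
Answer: -289716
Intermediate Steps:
(D + P(-57, -27*(-11))) - 480404 = (190391 - 27*(-11)) - 480404 = (190391 + 297) - 480404 = 190688 - 480404 = -289716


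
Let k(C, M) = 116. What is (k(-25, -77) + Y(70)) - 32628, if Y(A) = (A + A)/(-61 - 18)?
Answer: -2568588/79 ≈ -32514.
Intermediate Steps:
Y(A) = -2*A/79 (Y(A) = (2*A)/(-79) = (2*A)*(-1/79) = -2*A/79)
(k(-25, -77) + Y(70)) - 32628 = (116 - 2/79*70) - 32628 = (116 - 140/79) - 32628 = 9024/79 - 32628 = -2568588/79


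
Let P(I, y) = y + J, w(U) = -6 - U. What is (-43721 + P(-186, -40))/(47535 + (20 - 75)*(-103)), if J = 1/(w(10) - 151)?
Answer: -913511/1110550 ≈ -0.82258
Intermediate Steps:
J = -1/167 (J = 1/((-6 - 1*10) - 151) = 1/((-6 - 10) - 151) = 1/(-16 - 151) = 1/(-167) = -1/167 ≈ -0.0059880)
P(I, y) = -1/167 + y (P(I, y) = y - 1/167 = -1/167 + y)
(-43721 + P(-186, -40))/(47535 + (20 - 75)*(-103)) = (-43721 + (-1/167 - 40))/(47535 + (20 - 75)*(-103)) = (-43721 - 6681/167)/(47535 - 55*(-103)) = -7308088/(167*(47535 + 5665)) = -7308088/167/53200 = -7308088/167*1/53200 = -913511/1110550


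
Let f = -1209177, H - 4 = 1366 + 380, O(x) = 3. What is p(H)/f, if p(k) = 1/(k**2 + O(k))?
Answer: -1/3703108190031 ≈ -2.7004e-13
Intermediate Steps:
H = 1750 (H = 4 + (1366 + 380) = 4 + 1746 = 1750)
p(k) = 1/(3 + k**2) (p(k) = 1/(k**2 + 3) = 1/(3 + k**2))
p(H)/f = 1/((3 + 1750**2)*(-1209177)) = -1/1209177/(3 + 3062500) = -1/1209177/3062503 = (1/3062503)*(-1/1209177) = -1/3703108190031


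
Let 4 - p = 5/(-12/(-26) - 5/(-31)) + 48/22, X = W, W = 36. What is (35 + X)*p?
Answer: -1217295/2761 ≈ -440.89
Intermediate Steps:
X = 36
p = -17145/2761 (p = 4 - (5/(-12/(-26) - 5/(-31)) + 48/22) = 4 - (5/(-12*(-1/26) - 5*(-1/31)) + 48*(1/22)) = 4 - (5/(6/13 + 5/31) + 24/11) = 4 - (5/(251/403) + 24/11) = 4 - (5*(403/251) + 24/11) = 4 - (2015/251 + 24/11) = 4 - 1*28189/2761 = 4 - 28189/2761 = -17145/2761 ≈ -6.2097)
(35 + X)*p = (35 + 36)*(-17145/2761) = 71*(-17145/2761) = -1217295/2761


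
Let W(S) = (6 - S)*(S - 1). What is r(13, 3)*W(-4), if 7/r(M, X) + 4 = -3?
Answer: 50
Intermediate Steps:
r(M, X) = -1 (r(M, X) = 7/(-4 - 3) = 7/(-7) = 7*(-⅐) = -1)
W(S) = (-1 + S)*(6 - S) (W(S) = (6 - S)*(-1 + S) = (-1 + S)*(6 - S))
r(13, 3)*W(-4) = -(-6 - 1*(-4)² + 7*(-4)) = -(-6 - 1*16 - 28) = -(-6 - 16 - 28) = -1*(-50) = 50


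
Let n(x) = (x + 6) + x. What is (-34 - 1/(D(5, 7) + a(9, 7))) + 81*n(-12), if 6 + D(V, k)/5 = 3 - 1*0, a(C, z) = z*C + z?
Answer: -82061/55 ≈ -1492.0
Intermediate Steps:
n(x) = 6 + 2*x (n(x) = (6 + x) + x = 6 + 2*x)
a(C, z) = z + C*z (a(C, z) = C*z + z = z + C*z)
D(V, k) = -15 (D(V, k) = -30 + 5*(3 - 1*0) = -30 + 5*(3 + 0) = -30 + 5*3 = -30 + 15 = -15)
(-34 - 1/(D(5, 7) + a(9, 7))) + 81*n(-12) = (-34 - 1/(-15 + 7*(1 + 9))) + 81*(6 + 2*(-12)) = (-34 - 1/(-15 + 7*10)) + 81*(6 - 24) = (-34 - 1/(-15 + 70)) + 81*(-18) = (-34 - 1/55) - 1458 = -1871/55 - 1458 = -82061/55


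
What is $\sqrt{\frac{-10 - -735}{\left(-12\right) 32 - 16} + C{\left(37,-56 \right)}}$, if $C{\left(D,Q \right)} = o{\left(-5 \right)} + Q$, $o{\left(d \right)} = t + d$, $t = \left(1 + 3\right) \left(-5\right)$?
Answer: $\frac{5 i \sqrt{53}}{4} \approx 9.1001 i$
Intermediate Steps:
$t = -20$ ($t = 4 \left(-5\right) = -20$)
$o{\left(d \right)} = -20 + d$
$C{\left(D,Q \right)} = -25 + Q$ ($C{\left(D,Q \right)} = \left(-20 - 5\right) + Q = -25 + Q$)
$\sqrt{\frac{-10 - -735}{\left(-12\right) 32 - 16} + C{\left(37,-56 \right)}} = \sqrt{\frac{-10 - -735}{\left(-12\right) 32 - 16} - 81} = \sqrt{\frac{-10 + 735}{-384 - 16} - 81} = \sqrt{\frac{725}{-400} - 81} = \sqrt{725 \left(- \frac{1}{400}\right) - 81} = \sqrt{- \frac{29}{16} - 81} = \sqrt{- \frac{1325}{16}} = \frac{5 i \sqrt{53}}{4}$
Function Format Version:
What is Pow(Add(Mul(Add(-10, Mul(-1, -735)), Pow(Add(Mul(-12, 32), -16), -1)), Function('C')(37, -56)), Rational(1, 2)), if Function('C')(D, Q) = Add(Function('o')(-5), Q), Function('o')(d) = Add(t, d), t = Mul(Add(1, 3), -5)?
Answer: Mul(Rational(5, 4), I, Pow(53, Rational(1, 2))) ≈ Mul(9.1001, I)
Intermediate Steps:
t = -20 (t = Mul(4, -5) = -20)
Function('o')(d) = Add(-20, d)
Function('C')(D, Q) = Add(-25, Q) (Function('C')(D, Q) = Add(Add(-20, -5), Q) = Add(-25, Q))
Pow(Add(Mul(Add(-10, Mul(-1, -735)), Pow(Add(Mul(-12, 32), -16), -1)), Function('C')(37, -56)), Rational(1, 2)) = Pow(Add(Mul(Add(-10, Mul(-1, -735)), Pow(Add(Mul(-12, 32), -16), -1)), Add(-25, -56)), Rational(1, 2)) = Pow(Add(Mul(Add(-10, 735), Pow(Add(-384, -16), -1)), -81), Rational(1, 2)) = Pow(Add(Mul(725, Pow(-400, -1)), -81), Rational(1, 2)) = Pow(Add(Mul(725, Rational(-1, 400)), -81), Rational(1, 2)) = Pow(Add(Rational(-29, 16), -81), Rational(1, 2)) = Pow(Rational(-1325, 16), Rational(1, 2)) = Mul(Rational(5, 4), I, Pow(53, Rational(1, 2)))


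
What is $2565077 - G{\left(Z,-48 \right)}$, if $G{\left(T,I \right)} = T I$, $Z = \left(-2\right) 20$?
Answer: $2563157$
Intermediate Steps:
$Z = -40$
$G{\left(T,I \right)} = I T$
$2565077 - G{\left(Z,-48 \right)} = 2565077 - \left(-48\right) \left(-40\right) = 2565077 - 1920 = 2563157$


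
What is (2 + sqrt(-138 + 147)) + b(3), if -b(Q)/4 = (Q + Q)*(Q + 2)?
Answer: -115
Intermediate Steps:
b(Q) = -8*Q*(2 + Q) (b(Q) = -4*(Q + Q)*(Q + 2) = -4*2*Q*(2 + Q) = -8*Q*(2 + Q))
(2 + sqrt(-138 + 147)) + b(3) = (2 + sqrt(-138 + 147)) - 8*3*(2 + 3) = (2 + sqrt(9)) - 8*3*5 = (2 + 3) - 120 = 5 - 120 = -115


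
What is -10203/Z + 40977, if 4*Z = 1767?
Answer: 1269571/31 ≈ 40954.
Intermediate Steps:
Z = 1767/4 (Z = (¼)*1767 = 1767/4 ≈ 441.75)
-10203/Z + 40977 = -10203/1767/4 + 40977 = -10203*4/1767 + 40977 = -716/31 + 40977 = 1269571/31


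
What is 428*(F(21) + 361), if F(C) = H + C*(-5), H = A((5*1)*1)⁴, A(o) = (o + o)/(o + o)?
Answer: 109996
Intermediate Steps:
A(o) = 1 (A(o) = (2*o)/((2*o)) = (2*o)*(1/(2*o)) = 1)
H = 1 (H = 1⁴ = 1)
F(C) = 1 - 5*C (F(C) = 1 + C*(-5) = 1 - 5*C)
428*(F(21) + 361) = 428*((1 - 5*21) + 361) = 428*((1 - 105) + 361) = 428*(-104 + 361) = 428*257 = 109996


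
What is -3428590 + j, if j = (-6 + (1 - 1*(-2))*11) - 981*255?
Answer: -3678718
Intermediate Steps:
j = -250128 (j = (-6 + (1 + 2)*11) - 250155 = (-6 + 3*11) - 250155 = (-6 + 33) - 250155 = 27 - 250155 = -250128)
-3428590 + j = -3428590 - 250128 = -3678718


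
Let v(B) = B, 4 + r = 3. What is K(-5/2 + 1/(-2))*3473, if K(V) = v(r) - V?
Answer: 6946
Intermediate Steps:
r = -1 (r = -4 + 3 = -1)
K(V) = -1 - V
K(-5/2 + 1/(-2))*3473 = (-1 - (-5/2 + 1/(-2)))*3473 = (-1 - (-5*1/2 + 1*(-1/2)))*3473 = (-1 - (-5/2 - 1/2))*3473 = (-1 - 1*(-3))*3473 = (-1 + 3)*3473 = 2*3473 = 6946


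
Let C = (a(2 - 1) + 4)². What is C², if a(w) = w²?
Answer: 625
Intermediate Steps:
C = 25 (C = ((2 - 1)² + 4)² = (1² + 4)² = (1 + 4)² = 5² = 25)
C² = 25² = 625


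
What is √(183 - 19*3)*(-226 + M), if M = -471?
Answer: -2091*√14 ≈ -7823.8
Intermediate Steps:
√(183 - 19*3)*(-226 + M) = √(183 - 19*3)*(-226 - 471) = √(183 - 57)*(-697) = √126*(-697) = (3*√14)*(-697) = -2091*√14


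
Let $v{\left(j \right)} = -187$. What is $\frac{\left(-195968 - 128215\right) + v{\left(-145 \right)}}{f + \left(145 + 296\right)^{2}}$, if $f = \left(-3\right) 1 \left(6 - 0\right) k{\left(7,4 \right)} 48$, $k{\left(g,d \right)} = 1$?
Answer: $- \frac{324370}{193617} \approx -1.6753$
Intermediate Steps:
$f = -864$ ($f = \left(-3\right) 1 \left(6 - 0\right) 1 \cdot 48 = - 3 \left(6 + 0\right) 1 \cdot 48 = \left(-3\right) 6 \cdot 1 \cdot 48 = \left(-18\right) 1 \cdot 48 = \left(-18\right) 48 = -864$)
$\frac{\left(-195968 - 128215\right) + v{\left(-145 \right)}}{f + \left(145 + 296\right)^{2}} = \frac{\left(-195968 - 128215\right) - 187}{-864 + \left(145 + 296\right)^{2}} = \frac{\left(-195968 - 128215\right) - 187}{-864 + 441^{2}} = \frac{-324183 - 187}{-864 + 194481} = - \frac{324370}{193617}$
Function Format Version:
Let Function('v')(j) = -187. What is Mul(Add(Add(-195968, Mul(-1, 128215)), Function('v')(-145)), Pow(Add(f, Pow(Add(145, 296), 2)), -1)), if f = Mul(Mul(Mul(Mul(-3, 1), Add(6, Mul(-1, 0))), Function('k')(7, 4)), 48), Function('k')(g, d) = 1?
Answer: Rational(-324370, 193617) ≈ -1.6753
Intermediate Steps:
f = -864 (f = Mul(Mul(Mul(Mul(-3, 1), Add(6, Mul(-1, 0))), 1), 48) = Mul(Mul(Mul(-3, Add(6, 0)), 1), 48) = Mul(Mul(Mul(-3, 6), 1), 48) = Mul(Mul(-18, 1), 48) = Mul(-18, 48) = -864)
Mul(Add(Add(-195968, Mul(-1, 128215)), Function('v')(-145)), Pow(Add(f, Pow(Add(145, 296), 2)), -1)) = Mul(Add(Add(-195968, Mul(-1, 128215)), -187), Pow(Add(-864, Pow(Add(145, 296), 2)), -1)) = Mul(Add(Add(-195968, -128215), -187), Pow(Add(-864, Pow(441, 2)), -1)) = Mul(Add(-324183, -187), Pow(Add(-864, 194481), -1)) = Mul(-324370, Pow(193617, -1)) = Mul(-324370, Rational(1, 193617)) = Rational(-324370, 193617)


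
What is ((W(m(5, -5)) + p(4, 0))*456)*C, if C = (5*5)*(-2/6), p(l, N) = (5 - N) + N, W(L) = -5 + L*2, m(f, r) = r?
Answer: 38000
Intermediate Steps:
W(L) = -5 + 2*L
p(l, N) = 5
C = -25/3 (C = 25*(-2*⅙) = 25*(-⅓) = -25/3 ≈ -8.3333)
((W(m(5, -5)) + p(4, 0))*456)*C = (((-5 + 2*(-5)) + 5)*456)*(-25/3) = (((-5 - 10) + 5)*456)*(-25/3) = ((-15 + 5)*456)*(-25/3) = -10*456*(-25/3) = -4560*(-25/3) = 38000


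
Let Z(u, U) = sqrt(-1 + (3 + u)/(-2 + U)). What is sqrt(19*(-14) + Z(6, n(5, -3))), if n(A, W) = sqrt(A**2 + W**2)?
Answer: sqrt(sqrt(11 - sqrt(34)) - 266*sqrt(-2 + sqrt(34)))/(-2 + sqrt(34))**(1/4) ≈ 16.274*I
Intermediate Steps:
Z(u, U) = sqrt(-1 + (3 + u)/(-2 + U))
sqrt(19*(-14) + Z(6, n(5, -3))) = sqrt(19*(-14) + sqrt((5 + 6 - sqrt(5**2 + (-3)**2))/(-2 + sqrt(5**2 + (-3)**2)))) = sqrt(-266 + sqrt((5 + 6 - sqrt(25 + 9))/(-2 + sqrt(25 + 9)))) = sqrt(-266 + sqrt((5 + 6 - sqrt(34))/(-2 + sqrt(34)))) = sqrt(-266 + sqrt((11 - sqrt(34))/(-2 + sqrt(34)))) = sqrt(-266 + sqrt(11 - sqrt(34))/sqrt(-2 + sqrt(34)))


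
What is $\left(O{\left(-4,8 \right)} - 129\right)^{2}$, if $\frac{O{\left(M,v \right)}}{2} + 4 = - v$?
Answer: $23409$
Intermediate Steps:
$O{\left(M,v \right)} = -8 - 2 v$ ($O{\left(M,v \right)} = -8 + 2 \left(- v\right) = -8 - 2 v$)
$\left(O{\left(-4,8 \right)} - 129\right)^{2} = \left(\left(-8 - 16\right) - 129\right)^{2} = \left(-24 - 129\right)^{2} = \left(-153\right)^{2} = 23409$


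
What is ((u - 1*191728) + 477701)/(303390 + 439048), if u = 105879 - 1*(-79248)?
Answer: 235550/371219 ≈ 0.63453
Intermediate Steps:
u = 185127 (u = 105879 + 79248 = 185127)
((u - 1*191728) + 477701)/(303390 + 439048) = ((185127 - 1*191728) + 477701)/(303390 + 439048) = ((185127 - 191728) + 477701)/742438 = (-6601 + 477701)*(1/742438) = 471100*(1/742438) = 235550/371219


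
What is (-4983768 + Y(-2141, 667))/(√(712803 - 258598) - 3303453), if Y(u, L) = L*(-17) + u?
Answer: 4127043474336/2728200317251 + 1249312*√454205/2728200317251 ≈ 1.5130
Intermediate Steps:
Y(u, L) = u - 17*L (Y(u, L) = -17*L + u = u - 17*L)
(-4983768 + Y(-2141, 667))/(√(712803 - 258598) - 3303453) = (-4983768 + (-2141 - 17*667))/(√(712803 - 258598) - 3303453) = (-4983768 + (-2141 - 11339))/(√454205 - 3303453) = (-4983768 - 13480)/(-3303453 + √454205) = -4997248/(-3303453 + √454205)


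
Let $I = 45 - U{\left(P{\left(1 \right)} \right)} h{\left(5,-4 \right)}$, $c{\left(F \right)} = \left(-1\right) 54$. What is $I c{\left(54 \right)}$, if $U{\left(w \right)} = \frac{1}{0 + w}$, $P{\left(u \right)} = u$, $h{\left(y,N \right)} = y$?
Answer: $-2160$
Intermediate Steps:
$c{\left(F \right)} = -54$
$U{\left(w \right)} = \frac{1}{w}$
$I = 40$ ($I = 45 - 1^{-1} \cdot 5 = 45 - 1 \cdot 5 = 45 - 5 = 40$)
$I c{\left(54 \right)} = 40 \left(-54\right) = -2160$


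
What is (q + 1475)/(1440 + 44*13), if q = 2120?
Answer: 3595/2012 ≈ 1.7868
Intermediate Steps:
(q + 1475)/(1440 + 44*13) = (2120 + 1475)/(1440 + 44*13) = 3595/(1440 + 572) = 3595/2012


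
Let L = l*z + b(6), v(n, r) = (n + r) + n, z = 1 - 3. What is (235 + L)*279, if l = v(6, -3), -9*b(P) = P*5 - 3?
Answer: 59706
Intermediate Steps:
z = -2
b(P) = ⅓ - 5*P/9 (b(P) = -(P*5 - 3)/9 = -(5*P - 3)/9 = -(-3 + 5*P)/9 = ⅓ - 5*P/9)
v(n, r) = r + 2*n
l = 9 (l = -3 + 2*6 = -3 + 12 = 9)
L = -21 (L = 9*(-2) + (⅓ - 5/9*6) = -18 + (⅓ - 10/3) = -18 - 3 = -21)
(235 + L)*279 = (235 - 21)*279 = 214*279 = 59706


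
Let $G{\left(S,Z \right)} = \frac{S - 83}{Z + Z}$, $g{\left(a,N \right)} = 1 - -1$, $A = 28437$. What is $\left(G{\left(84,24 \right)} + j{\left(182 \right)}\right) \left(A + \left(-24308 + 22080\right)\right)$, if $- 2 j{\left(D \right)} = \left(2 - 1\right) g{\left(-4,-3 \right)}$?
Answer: $- \frac{1231823}{48} \approx -25663.0$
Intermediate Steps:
$g{\left(a,N \right)} = 2$ ($g{\left(a,N \right)} = 1 + 1 = 2$)
$G{\left(S,Z \right)} = \frac{-83 + S}{2 Z}$
$j{\left(D \right)} = -1$ ($j{\left(D \right)} = - \frac{\left(2 - 1\right) 2}{2} = - \frac{1 \cdot 2}{2} = \left(- \frac{1}{2}\right) 2 = -1$)
$\left(G{\left(84,24 \right)} + j{\left(182 \right)}\right) \left(A + \left(-24308 + 22080\right)\right) = \left(\frac{-83 + 84}{2 \cdot 24} - 1\right) \left(28437 + \left(-24308 + 22080\right)\right) = \left(\frac{1}{2} \cdot \frac{1}{24} \cdot 1 - 1\right) \left(28437 - 2228\right) = \left(\frac{1}{48} - 1\right) 26209 = \left(- \frac{47}{48}\right) 26209 = - \frac{1231823}{48}$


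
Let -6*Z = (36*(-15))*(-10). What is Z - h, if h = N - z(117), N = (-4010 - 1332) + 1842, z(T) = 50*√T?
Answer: 2600 + 150*√13 ≈ 3140.8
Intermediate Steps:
N = -3500 (N = -5342 + 1842 = -3500)
h = -3500 - 150*√13 (h = -3500 - 50*√117 = -3500 - 50*3*√13 = -3500 - 150*√13 ≈ -4040.8)
Z = -900 (Z = -36*(-15)*(-10)/6 = -(-90)*(-10) = -⅙*5400 = -900)
Z - h = -900 - (-3500 - 150*√13) = -900 + (3500 + 150*√13) = 2600 + 150*√13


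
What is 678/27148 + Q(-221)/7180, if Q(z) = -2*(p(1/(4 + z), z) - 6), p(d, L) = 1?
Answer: 64244/2436533 ≈ 0.026367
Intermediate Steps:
Q(z) = 10 (Q(z) = -2*(1 - 6) = -2*(-5) = 10)
678/27148 + Q(-221)/7180 = 678/27148 + 10/7180 = 678*(1/27148) + 10*(1/7180) = 339/13574 + 1/718 = 64244/2436533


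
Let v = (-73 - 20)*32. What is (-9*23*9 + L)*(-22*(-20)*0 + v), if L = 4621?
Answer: -8207808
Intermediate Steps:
v = -2976 (v = -93*32 = -2976)
(-9*23*9 + L)*(-22*(-20)*0 + v) = (-9*23*9 + 4621)*(-22*(-20)*0 - 2976) = (-207*9 + 4621)*(440*0 - 2976) = (-1863 + 4621)*(0 - 2976) = 2758*(-2976) = -8207808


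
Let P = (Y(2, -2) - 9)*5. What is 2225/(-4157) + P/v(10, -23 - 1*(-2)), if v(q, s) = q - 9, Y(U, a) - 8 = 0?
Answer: -23010/4157 ≈ -5.5352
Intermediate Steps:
Y(U, a) = 8 (Y(U, a) = 8 + 0 = 8)
P = -5 (P = (8 - 9)*5 = -1*5 = -5)
v(q, s) = -9 + q
2225/(-4157) + P/v(10, -23 - 1*(-2)) = 2225/(-4157) - 5/(-9 + 10) = 2225*(-1/4157) - 5/1 = -2225/4157 - 5*1 = -2225/4157 - 5 = -23010/4157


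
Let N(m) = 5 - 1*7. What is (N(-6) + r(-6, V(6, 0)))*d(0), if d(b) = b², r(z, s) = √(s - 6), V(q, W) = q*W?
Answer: 0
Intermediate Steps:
N(m) = -2 (N(m) = 5 - 7 = -2)
V(q, W) = W*q
r(z, s) = √(-6 + s)
(N(-6) + r(-6, V(6, 0)))*d(0) = (-2 + √(-6 + 0*6))*0² = (-2 + √(-6 + 0))*0 = (-2 + √(-6))*0 = (-2 + I*√6)*0 = 0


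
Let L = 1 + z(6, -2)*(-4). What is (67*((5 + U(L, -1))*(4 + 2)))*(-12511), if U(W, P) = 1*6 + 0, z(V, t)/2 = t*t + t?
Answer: -55323642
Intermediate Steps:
z(V, t) = 2*t + 2*t² (z(V, t) = 2*(t*t + t) = 2*(t² + t) = 2*(t + t²) = 2*t + 2*t²)
L = -15 (L = 1 + (2*(-2)*(1 - 2))*(-4) = 1 + (2*(-2)*(-1))*(-4) = 1 + 4*(-4) = 1 - 16 = -15)
U(W, P) = 6 (U(W, P) = 6 + 0 = 6)
(67*((5 + U(L, -1))*(4 + 2)))*(-12511) = (67*((5 + 6)*(4 + 2)))*(-12511) = (67*(11*6))*(-12511) = (67*66)*(-12511) = 4422*(-12511) = -55323642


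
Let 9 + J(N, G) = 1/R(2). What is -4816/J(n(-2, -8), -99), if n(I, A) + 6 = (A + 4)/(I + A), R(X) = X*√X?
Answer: 346752/647 + 9632*√2/647 ≈ 556.99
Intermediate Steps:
R(X) = X^(3/2)
n(I, A) = -6 + (4 + A)/(A + I) (n(I, A) = -6 + (A + 4)/(I + A) = -6 + (4 + A)/(A + I))
J(N, G) = -9 + √2/4 (J(N, G) = -9 + 1/(2^(3/2)) = -9 + 1/(2*√2) = -9 + √2/4)
-4816/J(n(-2, -8), -99) = -4816/(-9 + √2/4)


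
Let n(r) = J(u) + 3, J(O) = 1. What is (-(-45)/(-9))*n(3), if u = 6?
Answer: -20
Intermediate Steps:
n(r) = 4 (n(r) = 1 + 3 = 4)
(-(-45)/(-9))*n(3) = -(-45)/(-9)*4 = -(-45)*(-1)/9*4 = -9*5/9*4 = -5*4 = -20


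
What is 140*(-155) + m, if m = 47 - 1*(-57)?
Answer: -21596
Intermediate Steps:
m = 104 (m = 47 + 57 = 104)
140*(-155) + m = 140*(-155) + 104 = -21700 + 104 = -21596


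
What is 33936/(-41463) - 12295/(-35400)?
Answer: -5122569/10872520 ≈ -0.47115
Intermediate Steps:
33936/(-41463) - 12295/(-35400) = 33936*(-1/41463) - 12295*(-1/35400) = -11312/13821 + 2459/7080 = -5122569/10872520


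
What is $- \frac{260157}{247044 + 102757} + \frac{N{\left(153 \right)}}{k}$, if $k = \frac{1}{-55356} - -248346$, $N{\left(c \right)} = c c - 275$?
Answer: $- \frac{3128535897899571}{4808868670456175} \approx -0.65058$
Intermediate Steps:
$N{\left(c \right)} = -275 + c^{2}$ ($N{\left(c \right)} = c^{2} - 275 = -275 + c^{2}$)
$k = \frac{13747441175}{55356}$ ($k = - \frac{1}{55356} + 248346 = \frac{13747441175}{55356} \approx 2.4835 \cdot 10^{5}$)
$- \frac{260157}{247044 + 102757} + \frac{N{\left(153 \right)}}{k} = - \frac{260157}{247044 + 102757} + \frac{-275 + 153^{2}}{\frac{13747441175}{55356}} = - \frac{260157}{349801} + \left(-275 + 23409\right) \frac{55356}{13747441175} = \left(-260157\right) \frac{1}{349801} + 23134 \cdot \frac{55356}{13747441175} = - \frac{260157}{349801} + \frac{1280605704}{13747441175} = - \frac{3128535897899571}{4808868670456175}$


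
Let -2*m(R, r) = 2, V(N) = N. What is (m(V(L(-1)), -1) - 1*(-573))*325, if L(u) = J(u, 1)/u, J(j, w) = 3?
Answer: 185900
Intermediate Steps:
L(u) = 3/u
m(R, r) = -1 (m(R, r) = -1/2*2 = -1)
(m(V(L(-1)), -1) - 1*(-573))*325 = (-1 - 1*(-573))*325 = (-1 + 573)*325 = 572*325 = 185900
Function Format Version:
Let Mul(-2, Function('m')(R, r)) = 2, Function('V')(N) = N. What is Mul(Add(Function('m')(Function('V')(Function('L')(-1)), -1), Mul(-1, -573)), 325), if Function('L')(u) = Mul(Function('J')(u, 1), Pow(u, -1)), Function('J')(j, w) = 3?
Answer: 185900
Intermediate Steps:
Function('L')(u) = Mul(3, Pow(u, -1))
Function('m')(R, r) = -1 (Function('m')(R, r) = Mul(Rational(-1, 2), 2) = -1)
Mul(Add(Function('m')(Function('V')(Function('L')(-1)), -1), Mul(-1, -573)), 325) = Mul(Add(-1, Mul(-1, -573)), 325) = Mul(Add(-1, 573), 325) = Mul(572, 325) = 185900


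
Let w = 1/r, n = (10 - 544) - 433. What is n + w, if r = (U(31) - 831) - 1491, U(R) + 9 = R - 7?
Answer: -2230870/2307 ≈ -967.00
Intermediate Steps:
n = -967 (n = -534 - 433 = -967)
U(R) = -16 + R (U(R) = -9 + (R - 7) = -9 + (-7 + R) = -16 + R)
r = -2307 (r = ((-16 + 31) - 831) - 1491 = (15 - 831) - 1491 = -816 - 1491 = -2307)
w = -1/2307 (w = 1/(-2307) = -1/2307 ≈ -0.00043346)
n + w = -967 - 1/2307 = -2230870/2307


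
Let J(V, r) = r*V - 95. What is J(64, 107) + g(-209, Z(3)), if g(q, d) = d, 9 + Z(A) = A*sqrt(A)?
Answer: 6744 + 3*sqrt(3) ≈ 6749.2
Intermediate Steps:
Z(A) = -9 + A**(3/2) (Z(A) = -9 + A*sqrt(A) = -9 + A**(3/2))
J(V, r) = -95 + V*r (J(V, r) = V*r - 95 = -95 + V*r)
J(64, 107) + g(-209, Z(3)) = (-95 + 64*107) + (-9 + 3**(3/2)) = (-95 + 6848) + (-9 + 3*sqrt(3)) = 6753 + (-9 + 3*sqrt(3)) = 6744 + 3*sqrt(3)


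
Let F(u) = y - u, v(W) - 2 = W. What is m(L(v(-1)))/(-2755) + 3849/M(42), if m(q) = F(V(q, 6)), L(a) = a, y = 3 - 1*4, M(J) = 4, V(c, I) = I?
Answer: 10604023/11020 ≈ 962.25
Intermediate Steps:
y = -1 (y = 3 - 4 = -1)
v(W) = 2 + W
F(u) = -1 - u
m(q) = -7 (m(q) = -1 - 1*6 = -1 - 6 = -7)
m(L(v(-1)))/(-2755) + 3849/M(42) = -7/(-2755) + 3849/4 = -7*(-1/2755) + 3849*(¼) = 7/2755 + 3849/4 = 10604023/11020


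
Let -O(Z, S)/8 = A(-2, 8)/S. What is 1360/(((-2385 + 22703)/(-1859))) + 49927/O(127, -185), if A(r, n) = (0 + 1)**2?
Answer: 93823439745/81272 ≈ 1.1544e+6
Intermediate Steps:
A(r, n) = 1 (A(r, n) = 1**2 = 1)
O(Z, S) = -8/S
1360/(((-2385 + 22703)/(-1859))) + 49927/O(127, -185) = 1360/(((-2385 + 22703)/(-1859))) + 49927/((-8/(-185))) = 1360/((20318*(-1/1859))) + 49927/((-8*(-1/185))) = 1360/(-20318/1859) + 49927/(8/185) = 1360*(-1859/20318) + 49927*(185/8) = -1264120/10159 + 9236495/8 = 93823439745/81272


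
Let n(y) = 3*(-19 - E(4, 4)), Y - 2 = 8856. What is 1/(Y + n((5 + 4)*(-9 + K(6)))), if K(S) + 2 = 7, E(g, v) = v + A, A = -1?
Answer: 1/8792 ≈ 0.00011374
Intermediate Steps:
E(g, v) = -1 + v (E(g, v) = v - 1 = -1 + v)
Y = 8858 (Y = 2 + 8856 = 8858)
K(S) = 5 (K(S) = -2 + 7 = 5)
n(y) = -66 (n(y) = 3*(-19 - (-1 + 4)) = 3*(-19 - 1*3) = 3*(-19 - 3) = 3*(-22) = -66)
1/(Y + n((5 + 4)*(-9 + K(6)))) = 1/(8858 - 66) = 1/8792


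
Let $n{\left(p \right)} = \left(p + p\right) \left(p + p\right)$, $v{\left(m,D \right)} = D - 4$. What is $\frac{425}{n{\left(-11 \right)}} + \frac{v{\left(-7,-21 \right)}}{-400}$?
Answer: $\frac{1821}{1936} \approx 0.9406$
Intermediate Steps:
$v{\left(m,D \right)} = -4 + D$
$n{\left(p \right)} = 4 p^{2}$ ($n{\left(p \right)} = 2 p 2 p = 4 p^{2}$)
$\frac{425}{n{\left(-11 \right)}} + \frac{v{\left(-7,-21 \right)}}{-400} = \frac{425}{4 \left(-11\right)^{2}} + \frac{-4 - 21}{-400} = \frac{425}{4 \cdot 121} - - \frac{1}{16} = \frac{425}{484} + \frac{1}{16} = \frac{1821}{1936}$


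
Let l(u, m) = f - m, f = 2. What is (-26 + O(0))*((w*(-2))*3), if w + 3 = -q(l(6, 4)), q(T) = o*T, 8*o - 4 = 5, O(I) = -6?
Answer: -144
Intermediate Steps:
o = 9/8 (o = ½ + (⅛)*5 = ½ + 5/8 = 9/8 ≈ 1.1250)
l(u, m) = 2 - m
q(T) = 9*T/8
w = -¾ (w = -3 - 9*(2 - 1*4)/8 = -3 - 9*(2 - 4)/8 = -3 - 9*(-2)/8 = -3 - 1*(-9/4) = -3 + 9/4 = -¾ ≈ -0.75000)
(-26 + O(0))*((w*(-2))*3) = (-26 - 6)*(-¾*(-2)*3) = -48*3 = -32*9/2 = -144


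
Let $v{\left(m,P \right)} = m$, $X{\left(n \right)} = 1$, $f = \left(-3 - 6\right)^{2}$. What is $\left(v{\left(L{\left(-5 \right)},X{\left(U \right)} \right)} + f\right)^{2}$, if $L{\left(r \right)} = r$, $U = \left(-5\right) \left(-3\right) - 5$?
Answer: $5776$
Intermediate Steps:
$f = 81$ ($f = \left(-9\right)^{2} = 81$)
$U = 10$ ($U = 15 - 5 = 10$)
$\left(v{\left(L{\left(-5 \right)},X{\left(U \right)} \right)} + f\right)^{2} = \left(-5 + 81\right)^{2} = 76^{2} = 5776$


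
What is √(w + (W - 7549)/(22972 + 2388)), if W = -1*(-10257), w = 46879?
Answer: √471083456145/3170 ≈ 216.52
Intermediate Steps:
W = 10257
√(w + (W - 7549)/(22972 + 2388)) = √(46879 + (10257 - 7549)/(22972 + 2388)) = √(46879 + 2708/25360) = √(46879 + 2708*(1/25360)) = √(46879 + 677/6340) = √(297213537/6340) = √471083456145/3170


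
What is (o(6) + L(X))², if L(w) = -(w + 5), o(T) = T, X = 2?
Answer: 1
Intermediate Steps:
L(w) = -5 - w (L(w) = -(5 + w) = -5 - w)
(o(6) + L(X))² = (6 + (-5 - 1*2))² = (6 + (-5 - 2))² = (6 - 7)² = (-1)² = 1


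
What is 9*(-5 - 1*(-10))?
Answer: 45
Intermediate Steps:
9*(-5 - 1*(-10)) = 9*(-5 + 10) = 9*5 = 45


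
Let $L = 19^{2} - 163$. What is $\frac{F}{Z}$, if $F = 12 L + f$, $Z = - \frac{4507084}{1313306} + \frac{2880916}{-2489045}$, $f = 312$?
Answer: $- \frac{2196685836421440}{3750464790769} \approx -585.71$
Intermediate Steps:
$L = 198$ ($L = 361 - 163 = 198$)
$Z = - \frac{7500929581538}{1634438866385}$ ($Z = \left(-4507084\right) \frac{1}{1313306} + 2880916 \left(- \frac{1}{2489045}\right) = - \frac{2253542}{656653} - \frac{2880916}{2489045} = - \frac{7500929581538}{1634438866385} \approx -4.5893$)
$F = 2688$ ($F = 12 \cdot 198 + 312 = 2376 + 312 = 2688$)
$\frac{F}{Z} = \frac{2688}{- \frac{7500929581538}{1634438866385}} = 2688 \left(- \frac{1634438866385}{7500929581538}\right) = - \frac{2196685836421440}{3750464790769}$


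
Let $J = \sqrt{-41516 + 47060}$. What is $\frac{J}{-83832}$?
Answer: $- \frac{\sqrt{154}}{13972} \approx -0.00088818$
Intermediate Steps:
$J = 6 \sqrt{154}$ ($J = \sqrt{5544} = 6 \sqrt{154} \approx 74.458$)
$\frac{J}{-83832} = \frac{6 \sqrt{154}}{-83832} = 6 \sqrt{154} \left(- \frac{1}{83832}\right) = - \frac{\sqrt{154}}{13972}$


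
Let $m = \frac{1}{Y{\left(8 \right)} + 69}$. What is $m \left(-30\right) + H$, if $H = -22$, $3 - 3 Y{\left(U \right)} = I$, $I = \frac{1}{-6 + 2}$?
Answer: $- \frac{18862}{841} \approx -22.428$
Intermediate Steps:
$I = - \frac{1}{4}$ ($I = \frac{1}{-4} = - \frac{1}{4} \approx -0.25$)
$Y{\left(U \right)} = \frac{13}{12}$ ($Y{\left(U \right)} = 1 - - \frac{1}{12} = 1 + \frac{1}{12} = \frac{13}{12}$)
$m = \frac{12}{841}$ ($m = \frac{1}{\frac{13}{12} + 69} = \frac{1}{\frac{841}{12}} = \frac{12}{841} \approx 0.014269$)
$m \left(-30\right) + H = \frac{12}{841} \left(-30\right) - 22 = - \frac{360}{841} - 22 = - \frac{18862}{841}$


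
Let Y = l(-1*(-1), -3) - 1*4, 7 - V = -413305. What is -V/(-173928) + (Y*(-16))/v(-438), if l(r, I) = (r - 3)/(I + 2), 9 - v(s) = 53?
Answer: 394376/239151 ≈ 1.6491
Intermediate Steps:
V = 413312 (V = 7 - 1*(-413305) = 7 + 413305 = 413312)
v(s) = -44 (v(s) = 9 - 1*53 = 9 - 53 = -44)
l(r, I) = (-3 + r)/(2 + I)
Y = -2 (Y = (-3 - 1*(-1))/(2 - 3) - 1*4 = (-3 + 1)/(-1) - 4 = -1*(-2) - 4 = 2 - 4 = -2)
-V/(-173928) + (Y*(-16))/v(-438) = -1*413312/(-173928) - 2*(-16)/(-44) = -413312*(-1/173928) + 32*(-1/44) = 51664/21741 - 8/11 = 394376/239151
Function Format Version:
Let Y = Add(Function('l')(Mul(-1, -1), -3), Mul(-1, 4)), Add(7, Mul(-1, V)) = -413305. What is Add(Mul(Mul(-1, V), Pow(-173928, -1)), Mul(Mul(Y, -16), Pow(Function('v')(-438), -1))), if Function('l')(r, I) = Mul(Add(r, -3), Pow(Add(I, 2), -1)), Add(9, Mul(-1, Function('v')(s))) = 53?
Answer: Rational(394376, 239151) ≈ 1.6491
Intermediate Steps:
V = 413312 (V = Add(7, Mul(-1, -413305)) = Add(7, 413305) = 413312)
Function('v')(s) = -44 (Function('v')(s) = Add(9, Mul(-1, 53)) = Add(9, -53) = -44)
Function('l')(r, I) = Mul(Pow(Add(2, I), -1), Add(-3, r)) (Function('l')(r, I) = Mul(Add(-3, r), Pow(Add(2, I), -1)) = Mul(Pow(Add(2, I), -1), Add(-3, r)))
Y = -2 (Y = Add(Mul(Pow(Add(2, -3), -1), Add(-3, Mul(-1, -1))), Mul(-1, 4)) = Add(Mul(Pow(-1, -1), Add(-3, 1)), -4) = Add(Mul(-1, -2), -4) = Add(2, -4) = -2)
Add(Mul(Mul(-1, V), Pow(-173928, -1)), Mul(Mul(Y, -16), Pow(Function('v')(-438), -1))) = Add(Mul(Mul(-1, 413312), Pow(-173928, -1)), Mul(Mul(-2, -16), Pow(-44, -1))) = Add(Mul(-413312, Rational(-1, 173928)), Mul(32, Rational(-1, 44))) = Add(Rational(51664, 21741), Rational(-8, 11)) = Rational(394376, 239151)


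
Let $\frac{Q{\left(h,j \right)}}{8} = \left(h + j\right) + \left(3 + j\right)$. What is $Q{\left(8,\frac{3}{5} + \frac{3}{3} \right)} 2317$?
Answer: $\frac{1316056}{5} \approx 2.6321 \cdot 10^{5}$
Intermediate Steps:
$Q{\left(h,j \right)} = 24 + 8 h + 16 j$ ($Q{\left(h,j \right)} = 8 \left(\left(h + j\right) + \left(3 + j\right)\right) = 8 \left(3 + h + 2 j\right) = 24 + 8 h + 16 j$)
$Q{\left(8,\frac{3}{5} + \frac{3}{3} \right)} 2317 = \left(24 + 8 \cdot 8 + 16 \left(\frac{3}{5} + \frac{3}{3}\right)\right) 2317 = \left(24 + 64 + 16 \left(3 \cdot \frac{1}{5} + 3 \cdot \frac{1}{3}\right)\right) 2317 = \left(24 + 64 + 16 \left(\frac{3}{5} + 1\right)\right) 2317 = \left(24 + 64 + 16 \cdot \frac{8}{5}\right) 2317 = \left(24 + 64 + \frac{128}{5}\right) 2317 = \frac{568}{5} \cdot 2317 = \frac{1316056}{5}$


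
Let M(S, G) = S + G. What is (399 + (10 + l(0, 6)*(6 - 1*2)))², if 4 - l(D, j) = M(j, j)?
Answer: 142129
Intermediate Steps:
M(S, G) = G + S
l(D, j) = 4 - 2*j (l(D, j) = 4 - (j + j) = 4 - 2*j)
(399 + (10 + l(0, 6)*(6 - 1*2)))² = (399 + (10 + (4 - 2*6)*(6 - 1*2)))² = (399 + (10 + (4 - 12)*(6 - 2)))² = (399 + (10 - 8*4))² = (399 + (10 - 32))² = (399 - 22)² = 377² = 142129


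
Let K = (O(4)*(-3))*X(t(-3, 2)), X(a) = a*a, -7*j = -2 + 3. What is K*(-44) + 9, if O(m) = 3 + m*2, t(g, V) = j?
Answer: 1893/49 ≈ 38.633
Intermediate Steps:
j = -⅐ (j = -(-2 + 3)/7 = -⅐*1 = -⅐ ≈ -0.14286)
t(g, V) = -⅐
O(m) = 3 + 2*m
X(a) = a²
K = -33/49 (K = ((3 + 2*4)*(-3))*(-⅐)² = ((3 + 8)*(-3))*(1/49) = (11*(-3))*(1/49) = -33*1/49 = -33/49 ≈ -0.67347)
K*(-44) + 9 = -33/49*(-44) + 9 = 1452/49 + 9 = 1893/49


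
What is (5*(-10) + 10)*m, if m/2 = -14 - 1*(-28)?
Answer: -1120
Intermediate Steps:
m = 28 (m = 2*(-14 - 1*(-28)) = 2*(-14 + 28) = 2*14 = 28)
(5*(-10) + 10)*m = (5*(-10) + 10)*28 = (-50 + 10)*28 = -40*28 = -1120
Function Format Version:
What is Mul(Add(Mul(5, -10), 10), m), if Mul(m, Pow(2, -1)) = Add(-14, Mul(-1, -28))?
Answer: -1120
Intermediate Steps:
m = 28 (m = Mul(2, Add(-14, Mul(-1, -28))) = Mul(2, Add(-14, 28)) = Mul(2, 14) = 28)
Mul(Add(Mul(5, -10), 10), m) = Mul(Add(Mul(5, -10), 10), 28) = Mul(Add(-50, 10), 28) = Mul(-40, 28) = -1120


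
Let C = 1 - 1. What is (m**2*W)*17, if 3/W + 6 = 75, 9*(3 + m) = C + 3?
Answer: 1088/207 ≈ 5.2560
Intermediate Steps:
C = 0
m = -8/3 (m = -3 + (0 + 3)/9 = -3 + (1/9)*3 = -3 + 1/3 = -8/3 ≈ -2.6667)
W = 1/23 (W = 3/(-6 + 75) = 3/69 = 3*(1/69) = 1/23 ≈ 0.043478)
(m**2*W)*17 = ((-8/3)**2*(1/23))*17 = ((64/9)*(1/23))*17 = (64/207)*17 = 1088/207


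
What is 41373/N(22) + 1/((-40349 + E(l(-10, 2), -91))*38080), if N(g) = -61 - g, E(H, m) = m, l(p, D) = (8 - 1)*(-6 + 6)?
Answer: -63712566489683/127816281600 ≈ -498.47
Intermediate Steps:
l(p, D) = 0 (l(p, D) = 7*0 = 0)
41373/N(22) + 1/((-40349 + E(l(-10, 2), -91))*38080) = 41373/(-61 - 1*22) + 1/(-40349 - 91*38080) = 41373/(-61 - 22) + (1/38080)/(-40440) = 41373/(-83) - 1/40440*1/38080 = 41373*(-1/83) - 1/1539955200 = -41373/83 - 1/1539955200 = -63712566489683/127816281600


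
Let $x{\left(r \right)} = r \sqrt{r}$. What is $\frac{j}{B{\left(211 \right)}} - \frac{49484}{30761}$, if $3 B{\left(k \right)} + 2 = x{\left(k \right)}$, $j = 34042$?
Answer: $- \frac{152855362632}{96322196149} + \frac{7182862 \sqrt{211}}{3131309} \approx 31.734$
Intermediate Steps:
$x{\left(r \right)} = r^{\frac{3}{2}}$
$B{\left(k \right)} = - \frac{2}{3} + \frac{k^{\frac{3}{2}}}{3}$
$\frac{j}{B{\left(211 \right)}} - \frac{49484}{30761} = \frac{34042}{- \frac{2}{3} + \frac{211^{\frac{3}{2}}}{3}} - \frac{49484}{30761} = \frac{34042}{- \frac{2}{3} + \frac{211 \sqrt{211}}{3}} - \frac{49484}{30761} = - \frac{49484}{30761} + \frac{34042}{- \frac{2}{3} + \frac{211 \sqrt{211}}{3}}$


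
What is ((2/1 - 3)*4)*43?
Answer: -172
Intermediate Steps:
((2/1 - 3)*4)*43 = ((2*1 - 3)*4)*43 = ((2 - 3)*4)*43 = -1*4*43 = -4*43 = -172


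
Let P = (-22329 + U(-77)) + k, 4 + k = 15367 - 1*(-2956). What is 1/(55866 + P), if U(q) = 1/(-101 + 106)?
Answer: 5/259281 ≈ 1.9284e-5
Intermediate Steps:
U(q) = ⅕ (U(q) = 1/5 = ⅕)
k = 18319 (k = -4 + (15367 - 1*(-2956)) = -4 + (15367 + 2956) = -4 + 18323 = 18319)
P = -20049/5 (P = (-22329 + ⅕) + 18319 = -111644/5 + 18319 = -20049/5 ≈ -4009.8)
1/(55866 + P) = 1/(55866 - 20049/5) = 1/(259281/5) = 5/259281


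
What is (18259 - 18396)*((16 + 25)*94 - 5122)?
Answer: 173716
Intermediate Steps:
(18259 - 18396)*((16 + 25)*94 - 5122) = -137*(41*94 - 5122) = -137*(3854 - 5122) = -137*(-1268) = 173716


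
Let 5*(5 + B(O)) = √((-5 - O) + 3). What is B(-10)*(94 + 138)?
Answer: -1160 + 464*√2/5 ≈ -1028.8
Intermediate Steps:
B(O) = -5 + √(-2 - O)/5 (B(O) = -5 + √((-5 - O) + 3)/5 = -5 + √(-2 - O)/5)
B(-10)*(94 + 138) = (-5 + √(-2 - 1*(-10))/5)*(94 + 138) = (-5 + √(-2 + 10)/5)*232 = (-5 + √8/5)*232 = (-5 + (2*√2)/5)*232 = (-5 + 2*√2/5)*232 = -1160 + 464*√2/5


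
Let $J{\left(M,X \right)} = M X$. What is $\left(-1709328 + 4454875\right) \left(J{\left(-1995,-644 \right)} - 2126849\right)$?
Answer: $-2311940016743$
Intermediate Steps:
$\left(-1709328 + 4454875\right) \left(J{\left(-1995,-644 \right)} - 2126849\right) = \left(-1709328 + 4454875\right) \left(\left(-1995\right) \left(-644\right) - 2126849\right) = 2745547 \left(1284780 - 2126849\right) = 2745547 \left(-842069\right) = -2311940016743$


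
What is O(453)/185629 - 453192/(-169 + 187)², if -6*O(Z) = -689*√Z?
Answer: -37766/27 + 689*√453/1113774 ≈ -1398.7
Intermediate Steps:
O(Z) = 689*√Z/6 (O(Z) = -(-689)*√Z/6 = 689*√Z/6)
O(453)/185629 - 453192/(-169 + 187)² = (689*√453/6)/185629 - 453192/(-169 + 187)² = (689*√453/6)*(1/185629) - 453192/(18²) = 689*√453/1113774 - 453192/324 = 689*√453/1113774 - 453192*1/324 = 689*√453/1113774 - 37766/27 = -37766/27 + 689*√453/1113774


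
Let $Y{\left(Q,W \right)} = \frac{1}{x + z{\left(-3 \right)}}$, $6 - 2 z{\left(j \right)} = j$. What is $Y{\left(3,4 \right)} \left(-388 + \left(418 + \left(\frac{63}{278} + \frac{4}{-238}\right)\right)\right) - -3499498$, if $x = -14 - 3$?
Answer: $\frac{1447128911049}{413525} \approx 3.4995 \cdot 10^{6}$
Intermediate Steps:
$z{\left(j \right)} = 3 - \frac{j}{2}$
$x = -17$
$Y{\left(Q,W \right)} = - \frac{2}{25}$ ($Y{\left(Q,W \right)} = \frac{1}{-17 + \left(3 - - \frac{3}{2}\right)} = \frac{1}{-17 + \left(3 + \frac{3}{2}\right)} = \frac{1}{-17 + \frac{9}{2}} = \frac{1}{- \frac{25}{2}} = - \frac{2}{25}$)
$Y{\left(3,4 \right)} \left(-388 + \left(418 + \left(\frac{63}{278} + \frac{4}{-238}\right)\right)\right) - -3499498 = - \frac{2 \left(-388 + \left(418 + \left(\frac{63}{278} + \frac{4}{-238}\right)\right)\right)}{25} - -3499498 = - \frac{2 \left(-388 + \left(418 + \left(63 \cdot \frac{1}{278} + 4 \left(- \frac{1}{238}\right)\right)\right)\right)}{25} + 3499498 = - \frac{2 \left(-388 + \left(418 + \left(\frac{63}{278} - \frac{2}{119}\right)\right)\right)}{25} + 3499498 = - \frac{2 \left(-388 + \left(418 + \frac{6941}{33082}\right)\right)}{25} + 3499498 = - \frac{2 \left(-388 + \frac{13835217}{33082}\right)}{25} + 3499498 = \left(- \frac{2}{25}\right) \frac{999401}{33082} + 3499498 = - \frac{999401}{413525} + 3499498 = \frac{1447128911049}{413525}$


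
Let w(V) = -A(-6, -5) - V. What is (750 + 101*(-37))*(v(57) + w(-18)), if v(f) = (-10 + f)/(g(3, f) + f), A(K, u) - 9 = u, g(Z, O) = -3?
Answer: -2398561/54 ≈ -44418.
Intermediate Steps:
A(K, u) = 9 + u
v(f) = (-10 + f)/(-3 + f)
w(V) = -4 - V (w(V) = -(9 - 5) - V = -1*4 - V = -4 - V)
(750 + 101*(-37))*(v(57) + w(-18)) = (750 + 101*(-37))*((-10 + 57)/(-3 + 57) + (-4 - 1*(-18))) = (750 - 3737)*(47/54 + (-4 + 18)) = -2987*((1/54)*47 + 14) = -2987*(47/54 + 14) = -2987*803/54 = -2398561/54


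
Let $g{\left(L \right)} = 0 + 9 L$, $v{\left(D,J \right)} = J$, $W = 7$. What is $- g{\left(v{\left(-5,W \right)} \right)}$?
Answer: $-63$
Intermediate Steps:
$g{\left(L \right)} = 9 L$
$- g{\left(v{\left(-5,W \right)} \right)} = - 9 \cdot 7 = \left(-1\right) 63 = -63$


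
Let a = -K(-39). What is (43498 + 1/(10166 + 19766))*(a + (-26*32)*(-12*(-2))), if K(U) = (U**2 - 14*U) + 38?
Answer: -28738651710001/29932 ≈ -9.6013e+8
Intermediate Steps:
K(U) = 38 + U**2 - 14*U
a = -2105 (a = -(38 + (-39)**2 - 14*(-39)) = -(38 + 1521 + 546) = -1*2105 = -2105)
(43498 + 1/(10166 + 19766))*(a + (-26*32)*(-12*(-2))) = (43498 + 1/(10166 + 19766))*(-2105 + (-26*32)*(-12*(-2))) = (43498 + 1/29932)*(-2105 - 832*24) = (43498 + 1/29932)*(-2105 - 19968) = (1301982137/29932)*(-22073) = -28738651710001/29932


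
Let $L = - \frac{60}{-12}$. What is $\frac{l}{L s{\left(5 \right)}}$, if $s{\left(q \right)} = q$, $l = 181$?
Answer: $\frac{181}{25} \approx 7.24$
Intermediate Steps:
$L = 5$ ($L = \left(-60\right) \left(- \frac{1}{12}\right) = 5$)
$\frac{l}{L s{\left(5 \right)}} = \frac{181}{5 \cdot 5} = \frac{181}{25}$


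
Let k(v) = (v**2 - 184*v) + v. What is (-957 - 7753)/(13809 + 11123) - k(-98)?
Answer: -343293063/12466 ≈ -27538.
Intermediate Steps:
k(v) = v**2 - 183*v
(-957 - 7753)/(13809 + 11123) - k(-98) = (-957 - 7753)/(13809 + 11123) - (-98)*(-183 - 98) = -8710/24932 - (-98)*(-281) = -8710*1/24932 - 1*27538 = -4355/12466 - 27538 = -343293063/12466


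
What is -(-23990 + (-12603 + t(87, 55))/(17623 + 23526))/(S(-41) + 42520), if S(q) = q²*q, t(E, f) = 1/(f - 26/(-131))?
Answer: -7138277703972/7855575810019 ≈ -0.90869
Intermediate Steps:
t(E, f) = 1/(26/131 + f) (t(E, f) = 1/(f - 26*(-1/131)) = 1/(f + 26/131) = 1/(26/131 + f))
S(q) = q³
-(-23990 + (-12603 + t(87, 55))/(17623 + 23526))/(S(-41) + 42520) = -(-23990 + (-12603 + 131/(26 + 131*55))/(17623 + 23526))/((-41)³ + 42520) = -(-23990 + (-12603 + 131/(26 + 7205))/41149)/(-68921 + 42520) = -(-23990 + (-12603 + 131/7231)*(1/41149))/(-26401) = -(-23990 + (-12603 + 131*(1/7231))*(1/41149))*(-1)/26401 = -(-23990 + (-12603 + 131/7231)*(1/41149))*(-1)/26401 = -(-23990 - 91132162/7231*1/41149)*(-1)/26401 = -(-23990 - 91132162/297548419)*(-1)/26401 = -(-7138277703972)*(-1)/(297548419*26401) = -1*7138277703972/7855575810019 = -7138277703972/7855575810019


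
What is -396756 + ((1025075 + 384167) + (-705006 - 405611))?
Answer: -98131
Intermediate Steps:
-396756 + ((1025075 + 384167) + (-705006 - 405611)) = -396756 + (1409242 - 1110617) = -396756 + 298625 = -98131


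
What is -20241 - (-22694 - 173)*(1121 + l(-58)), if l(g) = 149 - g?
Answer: 30347135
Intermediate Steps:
-20241 - (-22694 - 173)*(1121 + l(-58)) = -20241 - (-22694 - 173)*(1121 + (149 - 1*(-58))) = -20241 - (-22867)*(1121 + (149 + 58)) = -20241 - (-22867)*(1121 + 207) = -20241 - (-22867)*1328 = -20241 - 1*(-30367376) = -20241 + 30367376 = 30347135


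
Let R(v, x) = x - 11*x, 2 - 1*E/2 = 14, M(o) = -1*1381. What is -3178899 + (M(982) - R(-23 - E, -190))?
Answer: -3182180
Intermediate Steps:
M(o) = -1381
E = -24 (E = 4 - 2*14 = 4 - 28 = -24)
R(v, x) = -10*x
-3178899 + (M(982) - R(-23 - E, -190)) = -3178899 + (-1381 - (-10)*(-190)) = -3178899 + (-1381 - 1*1900) = -3178899 + (-1381 - 1900) = -3178899 - 3281 = -3182180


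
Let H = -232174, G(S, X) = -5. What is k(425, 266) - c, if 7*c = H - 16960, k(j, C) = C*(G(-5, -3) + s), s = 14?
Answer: 265892/7 ≈ 37985.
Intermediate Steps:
k(j, C) = 9*C (k(j, C) = C*(-5 + 14) = C*9 = 9*C)
c = -249134/7 (c = (-232174 - 16960)/7 = (⅐)*(-249134) = -249134/7 ≈ -35591.)
k(425, 266) - c = 9*266 - 1*(-249134/7) = 2394 + 249134/7 = 265892/7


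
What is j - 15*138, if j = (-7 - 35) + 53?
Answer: -2059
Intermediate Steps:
j = 11 (j = -42 + 53 = 11)
j - 15*138 = 11 - 15*138 = 11 - 2070 = -2059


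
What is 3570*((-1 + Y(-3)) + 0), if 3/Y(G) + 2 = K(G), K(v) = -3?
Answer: -5712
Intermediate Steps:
Y(G) = -3/5 (Y(G) = 3/(-2 - 3) = 3/(-5) = 3*(-1/5) = -3/5)
3570*((-1 + Y(-3)) + 0) = 3570*((-1 - 3/5) + 0) = 3570*(-8/5 + 0) = 3570*(-8/5) = -5712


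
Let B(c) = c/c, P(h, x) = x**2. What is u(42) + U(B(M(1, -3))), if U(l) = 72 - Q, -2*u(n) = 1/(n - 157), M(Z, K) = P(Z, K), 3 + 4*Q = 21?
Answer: 7763/115 ≈ 67.504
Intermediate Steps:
Q = 9/2 (Q = -3/4 + (1/4)*21 = -3/4 + 21/4 = 9/2 ≈ 4.5000)
M(Z, K) = K**2
B(c) = 1
u(n) = -1/(2*(-157 + n)) (u(n) = -1/(2*(n - 157)) = -1/(2*(-157 + n)))
U(l) = 135/2 (U(l) = 72 - 1*9/2 = 72 - 9/2 = 135/2)
u(42) + U(B(M(1, -3))) = -1/(-314 + 2*42) + 135/2 = -1/(-314 + 84) + 135/2 = -1/(-230) + 135/2 = -1*(-1/230) + 135/2 = 1/230 + 135/2 = 7763/115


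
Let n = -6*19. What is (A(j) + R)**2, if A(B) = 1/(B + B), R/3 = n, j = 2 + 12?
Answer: 91680625/784 ≈ 1.1694e+5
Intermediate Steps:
j = 14
n = -114
R = -342 (R = 3*(-114) = -342)
A(B) = 1/(2*B)
(A(j) + R)**2 = ((1/2)/14 - 342)**2 = ((1/2)*(1/14) - 342)**2 = (1/28 - 342)**2 = (-9575/28)**2 = 91680625/784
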